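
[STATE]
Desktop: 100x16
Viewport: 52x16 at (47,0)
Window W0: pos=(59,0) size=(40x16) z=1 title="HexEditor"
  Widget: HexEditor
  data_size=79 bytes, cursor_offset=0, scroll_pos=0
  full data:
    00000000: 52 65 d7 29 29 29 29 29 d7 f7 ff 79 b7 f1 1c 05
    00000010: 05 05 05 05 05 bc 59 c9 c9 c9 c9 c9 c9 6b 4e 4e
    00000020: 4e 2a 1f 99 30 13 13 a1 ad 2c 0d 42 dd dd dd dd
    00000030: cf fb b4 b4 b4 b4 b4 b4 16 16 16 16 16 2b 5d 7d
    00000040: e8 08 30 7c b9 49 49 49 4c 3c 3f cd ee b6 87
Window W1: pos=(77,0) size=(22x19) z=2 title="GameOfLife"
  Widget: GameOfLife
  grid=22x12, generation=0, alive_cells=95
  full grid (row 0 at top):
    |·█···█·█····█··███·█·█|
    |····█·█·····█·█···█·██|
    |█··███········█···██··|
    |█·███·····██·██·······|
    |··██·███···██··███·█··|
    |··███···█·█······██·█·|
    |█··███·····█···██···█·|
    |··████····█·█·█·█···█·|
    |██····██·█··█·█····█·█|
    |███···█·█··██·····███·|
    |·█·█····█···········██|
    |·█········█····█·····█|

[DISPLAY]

            ┏━━━━━━━━━━━━━━━━━┏━━━━━━━━━━━━━━━━━━━━┓
            ┃ HexEditor       ┃ GameOfLife         ┃
            ┠─────────────────┠────────────────────┨
            ┃00000000  52 65 d┃Gen: 0              ┃
            ┃00000010  05 05 0┃█···█·█····█··███·█·┃
            ┃00000020  4e 2a 1┃···█·█·····█·█···█·█┃
            ┃00000030  cf fb b┃··███········█···██·┃
            ┃00000040  e8 08 3┃·███·····██·██······┃
            ┃                 ┃·██·███···██··███·█·┃
            ┃                 ┃·███···█·█······██·█┃
            ┃                 ┃··███·····█···██···█┃
            ┃                 ┃·████····█·█·█·█···█┃
            ┃                 ┃█····██·█··█·█····█·┃
            ┃                 ┃██···█·█··██·····███┃
            ┃                 ┃█·█····█···········█┃
            ┗━━━━━━━━━━━━━━━━━┃█········█····█·····┃


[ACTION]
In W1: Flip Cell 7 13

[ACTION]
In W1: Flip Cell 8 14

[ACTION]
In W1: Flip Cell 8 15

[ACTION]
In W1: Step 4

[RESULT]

            ┏━━━━━━━━━━━━━━━━━┏━━━━━━━━━━━━━━━━━━━━┓
            ┃ HexEditor       ┃ GameOfLife         ┃
            ┠─────────────────┠────────────────────┨
            ┃00000000  52 65 d┃Gen: 4              ┃
            ┃00000010  05 05 0┃····██·······██·█···┃
            ┃00000020  4e 2a 1┃···█··█···█████·█··█┃
            ┃00000030  cf fb b┃········█··██·····██┃
            ┃00000040  e8 08 3┃·····█·█·██······█··┃
            ┃                 ┃····██···█······█···┃
            ┃                 ┃█····█··█·······██··┃
            ┃                 ┃·█···█·█········████┃
            ┃                 ┃·····██········████·┃
            ┃                 ┃····█·█···██········┃
            ┃                 ┃····█·█··█··█·····██┃
            ┃                 ┃·····█···█··█·····█·┃
            ┗━━━━━━━━━━━━━━━━━┃··········█········█┃


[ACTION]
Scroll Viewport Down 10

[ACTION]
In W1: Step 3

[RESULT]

            ┏━━━━━━━━━━━━━━━━━┏━━━━━━━━━━━━━━━━━━━━┓
            ┃ HexEditor       ┃ GameOfLife         ┃
            ┠─────────────────┠────────────────────┨
            ┃00000000  52 65 d┃Gen: 7              ┃
            ┃00000010  05 05 0┃····██··············┃
            ┃00000020  4e 2a 1┃····█████········█·█┃
            ┃00000030  cf fb b┃·······██·······██·█┃
            ┃00000040  e8 08 3┃·······██·███··██··█┃
            ┃                 ┃········███·····██··┃
            ┃                 ┃█········█··········┃
            ┃                 ┃█··████·············┃
            ┃                 ┃····················┃
            ┃                 ┃··········██······█·┃
            ┃                 ┃···██·······█····███┃
            ┃                 ┃·····███···█·····███┃
            ┗━━━━━━━━━━━━━━━━━┃·········███········┃


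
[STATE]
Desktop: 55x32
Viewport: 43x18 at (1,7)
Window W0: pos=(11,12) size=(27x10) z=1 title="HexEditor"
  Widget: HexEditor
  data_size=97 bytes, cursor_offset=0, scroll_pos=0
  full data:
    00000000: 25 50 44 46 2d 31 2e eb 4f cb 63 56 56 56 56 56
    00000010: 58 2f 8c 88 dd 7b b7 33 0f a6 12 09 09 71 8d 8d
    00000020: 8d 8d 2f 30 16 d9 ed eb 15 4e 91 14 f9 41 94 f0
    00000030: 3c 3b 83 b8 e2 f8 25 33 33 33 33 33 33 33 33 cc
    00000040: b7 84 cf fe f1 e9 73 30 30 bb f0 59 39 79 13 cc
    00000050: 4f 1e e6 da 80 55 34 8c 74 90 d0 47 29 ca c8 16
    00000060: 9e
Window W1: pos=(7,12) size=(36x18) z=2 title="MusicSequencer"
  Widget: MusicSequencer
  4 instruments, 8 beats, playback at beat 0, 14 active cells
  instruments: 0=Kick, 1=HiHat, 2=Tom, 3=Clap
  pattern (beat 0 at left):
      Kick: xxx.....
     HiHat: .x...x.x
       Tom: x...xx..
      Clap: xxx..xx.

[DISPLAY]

                                           
                                           
                                           
                                           
                                           
      ┏━━━━━━━━━━━━━━━━━━━━━━━━━━━━━━━━━━┓ 
      ┃ MusicSequencer                   ┃ 
      ┠──────────────────────────────────┨ 
      ┃      ▼1234567                    ┃ 
      ┃  Kick███·····                    ┃ 
      ┃ HiHat·█···█·█                    ┃ 
      ┃   Tom█···██··                    ┃ 
      ┃  Clap███··██·                    ┃ 
      ┃                                  ┃ 
      ┃                                  ┃ 
      ┃                                  ┃ 
      ┃                                  ┃ 
      ┃                                  ┃ 


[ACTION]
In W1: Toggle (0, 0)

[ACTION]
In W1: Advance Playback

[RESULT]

                                           
                                           
                                           
                                           
                                           
      ┏━━━━━━━━━━━━━━━━━━━━━━━━━━━━━━━━━━┓ 
      ┃ MusicSequencer                   ┃ 
      ┠──────────────────────────────────┨ 
      ┃      0▼234567                    ┃ 
      ┃  Kick·██·····                    ┃ 
      ┃ HiHat·█···█·█                    ┃ 
      ┃   Tom█···██··                    ┃ 
      ┃  Clap███··██·                    ┃ 
      ┃                                  ┃ 
      ┃                                  ┃ 
      ┃                                  ┃ 
      ┃                                  ┃ 
      ┃                                  ┃ 


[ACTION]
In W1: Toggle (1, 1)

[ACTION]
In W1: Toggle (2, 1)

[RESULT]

                                           
                                           
                                           
                                           
                                           
      ┏━━━━━━━━━━━━━━━━━━━━━━━━━━━━━━━━━━┓ 
      ┃ MusicSequencer                   ┃ 
      ┠──────────────────────────────────┨ 
      ┃      0▼234567                    ┃ 
      ┃  Kick·██·····                    ┃ 
      ┃ HiHat·····█·█                    ┃ 
      ┃   Tom██··██··                    ┃ 
      ┃  Clap███··██·                    ┃ 
      ┃                                  ┃ 
      ┃                                  ┃ 
      ┃                                  ┃ 
      ┃                                  ┃ 
      ┃                                  ┃ 


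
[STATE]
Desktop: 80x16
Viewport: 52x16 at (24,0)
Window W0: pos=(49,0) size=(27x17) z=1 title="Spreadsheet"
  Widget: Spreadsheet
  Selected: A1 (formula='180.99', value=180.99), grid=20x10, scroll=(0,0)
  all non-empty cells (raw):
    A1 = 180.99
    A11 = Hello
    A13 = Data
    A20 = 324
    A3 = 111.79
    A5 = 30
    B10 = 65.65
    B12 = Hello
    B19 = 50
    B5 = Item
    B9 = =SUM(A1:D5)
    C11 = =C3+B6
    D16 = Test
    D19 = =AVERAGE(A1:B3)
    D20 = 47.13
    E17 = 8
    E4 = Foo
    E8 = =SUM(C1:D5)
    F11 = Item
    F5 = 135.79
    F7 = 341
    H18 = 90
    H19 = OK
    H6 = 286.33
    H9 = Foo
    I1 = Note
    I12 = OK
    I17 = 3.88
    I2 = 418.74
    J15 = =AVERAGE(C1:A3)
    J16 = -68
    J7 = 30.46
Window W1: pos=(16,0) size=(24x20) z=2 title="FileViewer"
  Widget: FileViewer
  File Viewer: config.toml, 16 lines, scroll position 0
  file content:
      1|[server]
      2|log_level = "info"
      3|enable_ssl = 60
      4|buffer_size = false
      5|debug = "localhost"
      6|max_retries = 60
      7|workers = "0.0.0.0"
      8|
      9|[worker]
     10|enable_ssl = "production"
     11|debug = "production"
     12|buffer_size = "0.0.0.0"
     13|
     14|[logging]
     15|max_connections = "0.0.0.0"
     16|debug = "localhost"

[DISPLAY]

━━━━━━━━━━━━━━━┓         ┏━━━━━━━━━━━━━━━━━━━━━━━━━┓
ewer           ┃         ┃ Spreadsheet             ┃
───────────────┨         ┠─────────────────────────┨
]             ▲┃         ┃A1: 180.99               ┃
el = "info"   █┃         ┃       A       B       C ┃
ssl = 60      ░┃         ┃-------------------------┃
size = false  ░┃         ┃  1 [180.99]       0     ┃
 "localhost"  ░┃         ┃  2        0       0     ┃
ries = 60     ░┃         ┃  3   111.79       0     ┃
 = "0.0.0.0"  ░┃         ┃  4        0       0     ┃
              ░┃         ┃  5       30Item         ┃
]             ░┃         ┃  6        0       0     ┃
ssl = "product░┃         ┃  7        0       0     ┃
 "production" ░┃         ┃  8        0       0     ┃
size = "0.0.0.░┃         ┃  9        0  322.78     ┃
              ░┃         ┃ 10        0   65.65     ┃


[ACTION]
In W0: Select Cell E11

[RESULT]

━━━━━━━━━━━━━━━┓         ┏━━━━━━━━━━━━━━━━━━━━━━━━━┓
ewer           ┃         ┃ Spreadsheet             ┃
───────────────┨         ┠─────────────────────────┨
]             ▲┃         ┃E11:                     ┃
el = "info"   █┃         ┃       A       B       C ┃
ssl = 60      ░┃         ┃-------------------------┃
size = false  ░┃         ┃  1   180.99       0     ┃
 "localhost"  ░┃         ┃  2        0       0     ┃
ries = 60     ░┃         ┃  3   111.79       0     ┃
 = "0.0.0.0"  ░┃         ┃  4        0       0     ┃
              ░┃         ┃  5       30Item         ┃
]             ░┃         ┃  6        0       0     ┃
ssl = "product░┃         ┃  7        0       0     ┃
 "production" ░┃         ┃  8        0       0     ┃
size = "0.0.0.░┃         ┃  9        0  322.78     ┃
              ░┃         ┃ 10        0   65.65     ┃


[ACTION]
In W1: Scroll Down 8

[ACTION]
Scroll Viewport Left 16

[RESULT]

        ┏━━━━━━━━━━━━━━━━━━━━━━┓         ┏━━━━━━━━━━
        ┃ FileViewer           ┃         ┃ Spreadshe
        ┠──────────────────────┨         ┠──────────
        ┃[server]             ▲┃         ┃E11:      
        ┃log_level = "info"   █┃         ┃       A  
        ┃enable_ssl = 60      ░┃         ┃----------
        ┃buffer_size = false  ░┃         ┃  1   180.
        ┃debug = "localhost"  ░┃         ┃  2       
        ┃max_retries = 60     ░┃         ┃  3   111.
        ┃workers = "0.0.0.0"  ░┃         ┃  4       
        ┃                     ░┃         ┃  5       
        ┃[worker]             ░┃         ┃  6       
        ┃enable_ssl = "product░┃         ┃  7       
        ┃debug = "production" ░┃         ┃  8       
        ┃buffer_size = "0.0.0.░┃         ┃  9       
        ┃                     ░┃         ┃ 10       


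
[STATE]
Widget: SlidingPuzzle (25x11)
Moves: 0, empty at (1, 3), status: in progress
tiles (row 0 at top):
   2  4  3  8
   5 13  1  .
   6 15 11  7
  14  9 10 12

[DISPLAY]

┌────┬────┬────┬────┐    
│  2 │  4 │  3 │  8 │    
├────┼────┼────┼────┤    
│  5 │ 13 │  1 │    │    
├────┼────┼────┼────┤    
│  6 │ 15 │ 11 │  7 │    
├────┼────┼────┼────┤    
│ 14 │  9 │ 10 │ 12 │    
└────┴────┴────┴────┘    
Moves: 0                 
                         


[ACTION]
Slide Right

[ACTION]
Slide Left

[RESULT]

┌────┬────┬────┬────┐    
│  2 │  4 │  3 │  8 │    
├────┼────┼────┼────┤    
│  5 │ 13 │  1 │    │    
├────┼────┼────┼────┤    
│  6 │ 15 │ 11 │  7 │    
├────┼────┼────┼────┤    
│ 14 │  9 │ 10 │ 12 │    
└────┴────┴────┴────┘    
Moves: 2                 
                         


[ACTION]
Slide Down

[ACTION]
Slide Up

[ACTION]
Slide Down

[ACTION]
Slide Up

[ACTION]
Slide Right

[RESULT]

┌────┬────┬────┬────┐    
│  2 │  4 │  3 │  8 │    
├────┼────┼────┼────┤    
│  5 │ 13 │    │  1 │    
├────┼────┼────┼────┤    
│  6 │ 15 │ 11 │  7 │    
├────┼────┼────┼────┤    
│ 14 │  9 │ 10 │ 12 │    
└────┴────┴────┴────┘    
Moves: 7                 
                         


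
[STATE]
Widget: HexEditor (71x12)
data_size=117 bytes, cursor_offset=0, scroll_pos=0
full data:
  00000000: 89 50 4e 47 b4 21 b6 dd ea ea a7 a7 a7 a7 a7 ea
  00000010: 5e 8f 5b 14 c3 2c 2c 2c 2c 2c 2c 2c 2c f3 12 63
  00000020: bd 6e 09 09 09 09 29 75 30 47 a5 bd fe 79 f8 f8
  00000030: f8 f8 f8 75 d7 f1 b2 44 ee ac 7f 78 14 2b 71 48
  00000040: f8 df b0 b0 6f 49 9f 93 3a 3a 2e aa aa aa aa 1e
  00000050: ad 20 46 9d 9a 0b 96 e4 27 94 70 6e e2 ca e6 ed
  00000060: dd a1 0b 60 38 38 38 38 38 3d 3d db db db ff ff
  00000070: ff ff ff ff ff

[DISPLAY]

00000000  89 50 4e 47 b4 21 b6 dd  ea ea a7 a7 a7 a7 a7 ea  |.PNG.!....
00000010  5e 8f 5b 14 c3 2c 2c 2c  2c 2c 2c 2c 2c f3 12 63  |^.[..,,,,,
00000020  bd 6e 09 09 09 09 29 75  30 47 a5 bd fe 79 f8 f8  |.n....)u0G
00000030  f8 f8 f8 75 d7 f1 b2 44  ee ac 7f 78 14 2b 71 48  |...u...D..
00000040  f8 df b0 b0 6f 49 9f 93  3a 3a 2e aa aa aa aa 1e  |....oI..::
00000050  ad 20 46 9d 9a 0b 96 e4  27 94 70 6e e2 ca e6 ed  |. F.....'.
00000060  dd a1 0b 60 38 38 38 38  38 3d 3d db db db ff ff  |...`88888=
00000070  ff ff ff ff ff                                    |.....     
                                                                       
                                                                       
                                                                       
                                                                       


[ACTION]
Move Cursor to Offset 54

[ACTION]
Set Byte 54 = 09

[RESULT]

00000000  89 50 4e 47 b4 21 b6 dd  ea ea a7 a7 a7 a7 a7 ea  |.PNG.!....
00000010  5e 8f 5b 14 c3 2c 2c 2c  2c 2c 2c 2c 2c f3 12 63  |^.[..,,,,,
00000020  bd 6e 09 09 09 09 29 75  30 47 a5 bd fe 79 f8 f8  |.n....)u0G
00000030  f8 f8 f8 75 d7 f1 09 44  ee ac 7f 78 14 2b 71 48  |...u...D..
00000040  f8 df b0 b0 6f 49 9f 93  3a 3a 2e aa aa aa aa 1e  |....oI..::
00000050  ad 20 46 9d 9a 0b 96 e4  27 94 70 6e e2 ca e6 ed  |. F.....'.
00000060  dd a1 0b 60 38 38 38 38  38 3d 3d db db db ff ff  |...`88888=
00000070  ff ff ff ff ff                                    |.....     
                                                                       
                                                                       
                                                                       
                                                                       


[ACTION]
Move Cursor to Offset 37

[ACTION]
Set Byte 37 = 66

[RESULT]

00000000  89 50 4e 47 b4 21 b6 dd  ea ea a7 a7 a7 a7 a7 ea  |.PNG.!....
00000010  5e 8f 5b 14 c3 2c 2c 2c  2c 2c 2c 2c 2c f3 12 63  |^.[..,,,,,
00000020  bd 6e 09 09 09 66 29 75  30 47 a5 bd fe 79 f8 f8  |.n...f)u0G
00000030  f8 f8 f8 75 d7 f1 09 44  ee ac 7f 78 14 2b 71 48  |...u...D..
00000040  f8 df b0 b0 6f 49 9f 93  3a 3a 2e aa aa aa aa 1e  |....oI..::
00000050  ad 20 46 9d 9a 0b 96 e4  27 94 70 6e e2 ca e6 ed  |. F.....'.
00000060  dd a1 0b 60 38 38 38 38  38 3d 3d db db db ff ff  |...`88888=
00000070  ff ff ff ff ff                                    |.....     
                                                                       
                                                                       
                                                                       
                                                                       


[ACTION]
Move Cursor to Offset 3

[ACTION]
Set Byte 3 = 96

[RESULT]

00000000  89 50 4e 96 b4 21 b6 dd  ea ea a7 a7 a7 a7 a7 ea  |.PN..!....
00000010  5e 8f 5b 14 c3 2c 2c 2c  2c 2c 2c 2c 2c f3 12 63  |^.[..,,,,,
00000020  bd 6e 09 09 09 66 29 75  30 47 a5 bd fe 79 f8 f8  |.n...f)u0G
00000030  f8 f8 f8 75 d7 f1 09 44  ee ac 7f 78 14 2b 71 48  |...u...D..
00000040  f8 df b0 b0 6f 49 9f 93  3a 3a 2e aa aa aa aa 1e  |....oI..::
00000050  ad 20 46 9d 9a 0b 96 e4  27 94 70 6e e2 ca e6 ed  |. F.....'.
00000060  dd a1 0b 60 38 38 38 38  38 3d 3d db db db ff ff  |...`88888=
00000070  ff ff ff ff ff                                    |.....     
                                                                       
                                                                       
                                                                       
                                                                       


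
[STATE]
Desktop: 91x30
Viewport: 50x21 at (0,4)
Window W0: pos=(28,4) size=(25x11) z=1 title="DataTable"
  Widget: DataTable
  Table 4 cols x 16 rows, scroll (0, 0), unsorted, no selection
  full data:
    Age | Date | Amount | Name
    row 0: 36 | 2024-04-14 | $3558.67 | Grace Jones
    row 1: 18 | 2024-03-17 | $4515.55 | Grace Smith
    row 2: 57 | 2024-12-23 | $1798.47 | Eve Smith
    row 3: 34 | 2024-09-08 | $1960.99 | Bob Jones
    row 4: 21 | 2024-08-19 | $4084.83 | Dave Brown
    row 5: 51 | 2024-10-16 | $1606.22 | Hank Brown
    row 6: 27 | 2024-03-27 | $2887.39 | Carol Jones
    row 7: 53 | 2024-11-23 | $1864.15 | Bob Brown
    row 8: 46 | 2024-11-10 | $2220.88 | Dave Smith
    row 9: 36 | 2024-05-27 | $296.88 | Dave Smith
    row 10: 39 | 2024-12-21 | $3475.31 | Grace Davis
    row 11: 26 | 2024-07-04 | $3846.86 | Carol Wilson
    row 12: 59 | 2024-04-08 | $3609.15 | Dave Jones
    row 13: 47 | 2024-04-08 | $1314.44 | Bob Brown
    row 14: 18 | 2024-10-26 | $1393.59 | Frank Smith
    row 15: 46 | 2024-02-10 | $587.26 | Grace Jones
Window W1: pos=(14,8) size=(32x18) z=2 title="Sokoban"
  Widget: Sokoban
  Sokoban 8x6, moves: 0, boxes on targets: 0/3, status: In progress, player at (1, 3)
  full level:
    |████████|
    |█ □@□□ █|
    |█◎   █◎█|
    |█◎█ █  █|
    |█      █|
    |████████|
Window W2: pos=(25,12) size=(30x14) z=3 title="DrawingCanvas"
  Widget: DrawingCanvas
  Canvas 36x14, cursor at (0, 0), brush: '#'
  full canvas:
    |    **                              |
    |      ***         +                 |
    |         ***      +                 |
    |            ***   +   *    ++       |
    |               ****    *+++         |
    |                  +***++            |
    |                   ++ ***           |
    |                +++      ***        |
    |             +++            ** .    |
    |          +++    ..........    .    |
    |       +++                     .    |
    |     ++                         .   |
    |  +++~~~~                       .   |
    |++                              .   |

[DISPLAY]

                            ┏━━━━━━━━━━━━━━━━━━━━━
                            ┃ DataTable           
                            ┠─────────────────────
                            ┃Age│Date      │Amount
              ┏━━━━━━━━━━━━━━━━━━━━━━━━━━━━━━┓────
              ┃ Sokoban                      ┃558.
              ┠──────────────────────────────┨515.
              ┃████████                      ┃798.
              ┃█ □@□□ █  ┏━━━━━━━━━━━━━━━━━━━━━━━━
              ┃█◎   █◎█  ┃ DrawingCanvas          
              ┃█◎█ █  █  ┠────────────────────────
              ┃█      █  ┃+   **                  
              ┃████████  ┃      ***         +     
              ┃Moves: 0  ┃         ***      +     
              ┃          ┃            ***   +   * 
              ┃          ┃               ****    *
              ┃          ┃                  +***++
              ┃          ┃                   ++ **
              ┃          ┃                +++     
              ┃          ┃             +++        
              ┃          ┃          +++    .......


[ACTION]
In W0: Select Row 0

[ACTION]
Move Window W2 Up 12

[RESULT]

                         ┃      ***         +     
                         ┃         ***      +     
                         ┃            ***   +   * 
                         ┃               ****    *
              ┏━━━━━━━━━━┃                  +***++
              ┃ Sokoban  ┃                   ++ **
              ┠──────────┃                +++     
              ┃████████  ┃             +++        
              ┃█ □@□□ █  ┃          +++    .......
              ┃█◎   █◎█  ┗━━━━━━━━━━━━━━━━━━━━━━━━
              ┃█◎█ █  █                      ┃━━━━
              ┃█      █                      ┃    
              ┃████████                      ┃    
              ┃Moves: 0  0/3                 ┃    
              ┃                              ┃    
              ┃                              ┃    
              ┃                              ┃    
              ┃                              ┃    
              ┃                              ┃    
              ┃                              ┃    
              ┃                              ┃    


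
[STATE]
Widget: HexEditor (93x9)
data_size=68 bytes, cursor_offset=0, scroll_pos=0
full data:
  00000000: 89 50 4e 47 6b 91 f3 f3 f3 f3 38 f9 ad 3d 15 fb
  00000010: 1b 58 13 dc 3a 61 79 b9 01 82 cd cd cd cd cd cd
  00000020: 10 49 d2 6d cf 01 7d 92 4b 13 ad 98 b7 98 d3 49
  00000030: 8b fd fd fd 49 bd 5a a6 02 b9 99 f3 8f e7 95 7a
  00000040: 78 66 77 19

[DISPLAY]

00000000  89 50 4e 47 6b 91 f3 f3  f3 f3 38 f9 ad 3d 15 fb  |.PNGk.....8..=..|               
00000010  1b 58 13 dc 3a 61 79 b9  01 82 cd cd cd cd cd cd  |.X..:ay.........|               
00000020  10 49 d2 6d cf 01 7d 92  4b 13 ad 98 b7 98 d3 49  |.I.m..}.K......I|               
00000030  8b fd fd fd 49 bd 5a a6  02 b9 99 f3 8f e7 95 7a  |....I.Z........z|               
00000040  78 66 77 19                                       |xfw.            |               
                                                                                             
                                                                                             
                                                                                             
                                                                                             


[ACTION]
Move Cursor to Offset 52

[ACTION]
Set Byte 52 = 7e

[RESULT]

00000000  89 50 4e 47 6b 91 f3 f3  f3 f3 38 f9 ad 3d 15 fb  |.PNGk.....8..=..|               
00000010  1b 58 13 dc 3a 61 79 b9  01 82 cd cd cd cd cd cd  |.X..:ay.........|               
00000020  10 49 d2 6d cf 01 7d 92  4b 13 ad 98 b7 98 d3 49  |.I.m..}.K......I|               
00000030  8b fd fd fd 7E bd 5a a6  02 b9 99 f3 8f e7 95 7a  |....~.Z........z|               
00000040  78 66 77 19                                       |xfw.            |               
                                                                                             
                                                                                             
                                                                                             
                                                                                             


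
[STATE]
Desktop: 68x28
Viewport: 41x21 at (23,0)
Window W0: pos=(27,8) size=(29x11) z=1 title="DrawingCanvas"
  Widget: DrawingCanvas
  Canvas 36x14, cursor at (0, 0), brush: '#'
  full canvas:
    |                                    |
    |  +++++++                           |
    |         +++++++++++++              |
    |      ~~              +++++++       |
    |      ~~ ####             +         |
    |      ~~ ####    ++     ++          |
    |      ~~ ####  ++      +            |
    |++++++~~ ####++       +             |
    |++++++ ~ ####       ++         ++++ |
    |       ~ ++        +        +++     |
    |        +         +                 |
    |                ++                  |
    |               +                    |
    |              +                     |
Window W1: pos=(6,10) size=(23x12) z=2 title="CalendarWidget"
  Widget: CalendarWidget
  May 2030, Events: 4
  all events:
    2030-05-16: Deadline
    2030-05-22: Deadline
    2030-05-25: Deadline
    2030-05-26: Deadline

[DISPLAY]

                                         
                                         
                                         
                                         
                                         
                                         
                                         
                                         
    ┏━━━━━━━━━━━━━━━━━━━━━━━━━━━┓        
    ┃ DrawingCanvas             ┃        
━━━━━┓──────────────────────────┨        
     ┃                          ┃        
─────┨ +++++++                  ┃        
     ┃        +++++++++++++     ┃        
a Su ┃     ~~              +++++┃        
4  5 ┃     ~~ ####             +┃        
1 12 ┃     ~~ ####    ++     ++ ┃        
18 19┃     ~~ ####  ++      +   ┃        
25* 2┃━━━━━━━━━━━━━━━━━━━━━━━━━━┛        
     ┃                                   
     ┃                                   


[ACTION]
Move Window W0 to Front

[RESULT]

                                         
                                         
                                         
                                         
                                         
                                         
                                         
                                         
    ┏━━━━━━━━━━━━━━━━━━━━━━━━━━━┓        
    ┃ DrawingCanvas             ┃        
━━━━┠───────────────────────────┨        
    ┃+                          ┃        
────┃  +++++++                  ┃        
    ┃         +++++++++++++     ┃        
a Su┃      ~~              +++++┃        
4  5┃      ~~ ####             +┃        
1 12┃      ~~ ####    ++     ++ ┃        
18 1┃      ~~ ####  ++      +   ┃        
25* ┗━━━━━━━━━━━━━━━━━━━━━━━━━━━┛        
     ┃                                   
     ┃                                   


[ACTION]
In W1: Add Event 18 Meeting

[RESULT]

                                         
                                         
                                         
                                         
                                         
                                         
                                         
                                         
    ┏━━━━━━━━━━━━━━━━━━━━━━━━━━━┓        
    ┃ DrawingCanvas             ┃        
━━━━┠───────────────────────────┨        
    ┃+                          ┃        
────┃  +++++++                  ┃        
    ┃         +++++++++++++     ┃        
a Su┃      ~~              +++++┃        
4  5┃      ~~ ####             +┃        
1 12┃      ~~ ####    ++     ++ ┃        
18* ┃      ~~ ####  ++      +   ┃        
25* ┗━━━━━━━━━━━━━━━━━━━━━━━━━━━┛        
     ┃                                   
     ┃                                   


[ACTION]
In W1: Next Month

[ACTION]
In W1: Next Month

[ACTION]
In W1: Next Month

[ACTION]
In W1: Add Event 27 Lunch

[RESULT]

                                         
                                         
                                         
                                         
                                         
                                         
                                         
                                         
    ┏━━━━━━━━━━━━━━━━━━━━━━━━━━━┓        
    ┃ DrawingCanvas             ┃        
━━━━┠───────────────────────────┨        
    ┃+                          ┃        
────┃  +++++++                  ┃        
    ┃         +++++++++++++     ┃        
a Su┃      ~~              +++++┃        
3  4┃      ~~ ####             +┃        
0 11┃      ~~ ####    ++     ++ ┃        
7 18┃      ~~ ####  ++      +   ┃        
4 25┗━━━━━━━━━━━━━━━━━━━━━━━━━━━┛        
31   ┃                                   
     ┃                                   


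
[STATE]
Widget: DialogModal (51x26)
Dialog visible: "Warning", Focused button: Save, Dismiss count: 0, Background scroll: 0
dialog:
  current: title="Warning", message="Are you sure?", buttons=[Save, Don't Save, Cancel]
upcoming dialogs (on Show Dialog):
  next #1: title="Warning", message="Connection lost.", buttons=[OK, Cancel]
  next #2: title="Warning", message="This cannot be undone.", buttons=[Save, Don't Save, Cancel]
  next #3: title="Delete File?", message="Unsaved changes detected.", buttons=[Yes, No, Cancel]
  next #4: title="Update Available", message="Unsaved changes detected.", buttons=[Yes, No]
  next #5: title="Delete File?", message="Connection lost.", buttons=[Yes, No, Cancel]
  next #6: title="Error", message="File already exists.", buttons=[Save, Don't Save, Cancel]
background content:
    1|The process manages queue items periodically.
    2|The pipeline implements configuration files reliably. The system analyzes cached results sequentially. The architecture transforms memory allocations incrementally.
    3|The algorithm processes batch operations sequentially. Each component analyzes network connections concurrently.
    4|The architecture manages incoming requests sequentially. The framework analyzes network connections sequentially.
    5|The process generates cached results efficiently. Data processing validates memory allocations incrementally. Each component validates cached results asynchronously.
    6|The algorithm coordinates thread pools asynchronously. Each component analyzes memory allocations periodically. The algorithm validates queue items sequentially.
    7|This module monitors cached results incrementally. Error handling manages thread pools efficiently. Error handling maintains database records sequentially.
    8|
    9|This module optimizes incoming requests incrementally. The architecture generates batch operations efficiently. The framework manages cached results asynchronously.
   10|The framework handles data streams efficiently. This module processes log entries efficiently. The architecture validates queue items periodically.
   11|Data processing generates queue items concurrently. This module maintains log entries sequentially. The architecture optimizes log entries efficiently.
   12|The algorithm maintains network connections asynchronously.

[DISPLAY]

The process manages queue items periodically.      
The pipeline implements configuration files reliabl
The algorithm processes batch operations sequential
The architecture manages incoming requests sequenti
The process generates cached results efficiently. D
The algorithm coordinates thread pools asynchronous
This module monitors cached results incrementally. 
                                                   
This module optimizes incoming requests incremental
The framework handles data streams efficiently. Thi
Data proc┌──────────────────────────────┐currently.
The algor│           Warning            │ns asynchr
         │        Are you sure?         │          
         │ [Save]  Don't Save   Cancel  │          
         └──────────────────────────────┘          
                                                   
                                                   
                                                   
                                                   
                                                   
                                                   
                                                   
                                                   
                                                   
                                                   
                                                   


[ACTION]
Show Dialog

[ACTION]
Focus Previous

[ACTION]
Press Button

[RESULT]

The process manages queue items periodically.      
The pipeline implements configuration files reliabl
The algorithm processes batch operations sequential
The architecture manages incoming requests sequenti
The process generates cached results efficiently. D
The algorithm coordinates thread pools asynchronous
This module monitors cached results incrementally. 
                                                   
This module optimizes incoming requests incremental
The framework handles data streams efficiently. Thi
Data processing generates queue items concurrently.
The algorithm maintains network connections asynchr
                                                   
                                                   
                                                   
                                                   
                                                   
                                                   
                                                   
                                                   
                                                   
                                                   
                                                   
                                                   
                                                   
                                                   


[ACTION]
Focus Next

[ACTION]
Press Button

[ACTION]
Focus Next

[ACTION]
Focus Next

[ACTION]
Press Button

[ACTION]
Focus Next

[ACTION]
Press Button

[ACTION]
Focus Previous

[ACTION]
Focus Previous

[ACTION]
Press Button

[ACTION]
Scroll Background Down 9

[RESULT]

The framework handles data streams efficiently. Thi
Data processing generates queue items concurrently.
The algorithm maintains network connections asynchr
                                                   
                                                   
                                                   
                                                   
                                                   
                                                   
                                                   
                                                   
                                                   
                                                   
                                                   
                                                   
                                                   
                                                   
                                                   
                                                   
                                                   
                                                   
                                                   
                                                   
                                                   
                                                   
                                                   


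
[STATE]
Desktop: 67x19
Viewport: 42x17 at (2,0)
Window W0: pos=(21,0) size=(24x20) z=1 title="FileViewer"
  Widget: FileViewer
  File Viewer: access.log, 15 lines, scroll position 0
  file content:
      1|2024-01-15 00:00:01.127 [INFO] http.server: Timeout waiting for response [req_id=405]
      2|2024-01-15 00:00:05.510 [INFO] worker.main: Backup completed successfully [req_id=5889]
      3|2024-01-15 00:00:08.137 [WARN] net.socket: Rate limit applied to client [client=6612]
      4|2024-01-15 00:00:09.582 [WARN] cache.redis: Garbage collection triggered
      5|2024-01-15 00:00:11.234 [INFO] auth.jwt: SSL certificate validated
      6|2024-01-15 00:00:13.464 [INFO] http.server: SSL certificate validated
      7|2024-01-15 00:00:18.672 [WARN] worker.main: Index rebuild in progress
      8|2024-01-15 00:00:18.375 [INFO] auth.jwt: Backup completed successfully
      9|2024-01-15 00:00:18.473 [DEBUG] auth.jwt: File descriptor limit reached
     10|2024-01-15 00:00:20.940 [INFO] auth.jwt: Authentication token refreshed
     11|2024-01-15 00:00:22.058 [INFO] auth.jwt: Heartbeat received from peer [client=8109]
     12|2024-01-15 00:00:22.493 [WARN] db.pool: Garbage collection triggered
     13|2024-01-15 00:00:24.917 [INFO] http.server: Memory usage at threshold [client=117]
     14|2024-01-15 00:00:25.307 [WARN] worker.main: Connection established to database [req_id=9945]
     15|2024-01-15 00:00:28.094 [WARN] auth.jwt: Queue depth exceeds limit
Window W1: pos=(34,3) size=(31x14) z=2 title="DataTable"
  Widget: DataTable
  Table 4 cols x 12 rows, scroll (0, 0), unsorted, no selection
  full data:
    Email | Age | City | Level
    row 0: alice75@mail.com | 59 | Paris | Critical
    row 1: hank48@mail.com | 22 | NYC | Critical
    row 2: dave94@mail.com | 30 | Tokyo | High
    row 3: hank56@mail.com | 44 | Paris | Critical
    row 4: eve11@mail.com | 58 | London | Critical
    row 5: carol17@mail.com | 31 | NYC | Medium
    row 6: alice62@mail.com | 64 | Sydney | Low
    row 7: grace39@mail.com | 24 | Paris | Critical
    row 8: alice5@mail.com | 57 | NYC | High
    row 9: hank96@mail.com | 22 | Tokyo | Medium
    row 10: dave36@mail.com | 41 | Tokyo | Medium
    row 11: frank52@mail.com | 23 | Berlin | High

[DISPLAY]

                   ┏━━━━━━━━━━━━━━━━━━━━━━
                   ┃ FileViewer           
                   ┠──────────────────────
                   ┃2024-01-15 0┏━━━━━━━━━
                   ┃2024-01-15 0┃ DataTabl
                   ┃2024-01-15 0┠─────────
                   ┃2024-01-15 0┃Email    
                   ┃2024-01-15 0┃─────────
                   ┃2024-01-15 0┃alice75@m
                   ┃2024-01-15 0┃hank48@ma
                   ┃2024-01-15 0┃dave94@ma
                   ┃2024-01-15 0┃hank56@ma
                   ┃2024-01-15 0┃eve11@mai
                   ┃2024-01-15 0┃carol17@m
                   ┃2024-01-15 0┃alice62@m
                   ┃2024-01-15 0┃grace39@m
                   ┃2024-01-15 0┗━━━━━━━━━


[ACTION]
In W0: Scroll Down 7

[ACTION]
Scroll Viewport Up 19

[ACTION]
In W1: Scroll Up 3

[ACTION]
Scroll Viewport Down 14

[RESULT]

                   ┠──────────────────────
                   ┃2024-01-15 0┏━━━━━━━━━
                   ┃2024-01-15 0┃ DataTabl
                   ┃2024-01-15 0┠─────────
                   ┃2024-01-15 0┃Email    
                   ┃2024-01-15 0┃─────────
                   ┃2024-01-15 0┃alice75@m
                   ┃2024-01-15 0┃hank48@ma
                   ┃2024-01-15 0┃dave94@ma
                   ┃2024-01-15 0┃hank56@ma
                   ┃2024-01-15 0┃eve11@mai
                   ┃2024-01-15 0┃carol17@m
                   ┃2024-01-15 0┃alice62@m
                   ┃2024-01-15 0┃grace39@m
                   ┃2024-01-15 0┗━━━━━━━━━
                   ┃2024-01-15 00:00:28.0░
                   ┃                     ▼
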